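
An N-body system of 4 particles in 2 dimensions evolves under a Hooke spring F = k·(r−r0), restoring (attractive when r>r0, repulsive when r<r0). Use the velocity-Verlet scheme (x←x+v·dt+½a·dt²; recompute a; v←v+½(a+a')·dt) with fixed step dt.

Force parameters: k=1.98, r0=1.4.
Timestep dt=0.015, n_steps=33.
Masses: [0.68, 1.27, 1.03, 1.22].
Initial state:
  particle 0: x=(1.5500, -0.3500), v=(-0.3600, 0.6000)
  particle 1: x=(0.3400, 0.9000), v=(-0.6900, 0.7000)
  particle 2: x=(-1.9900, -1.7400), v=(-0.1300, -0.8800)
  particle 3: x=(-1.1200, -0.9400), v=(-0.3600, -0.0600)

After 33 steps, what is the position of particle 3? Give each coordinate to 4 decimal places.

(-0.9641, -0.7454)

step 0: x0=(1.5500, -0.3500) x1=(0.3400, 0.9000) x2=(-1.9900, -1.7400) x3=(-1.1200, -0.9400)
step 1: x0=(1.5434, -0.3413) x1=(0.3293, 0.9100) x2=(-1.9912, -1.7527) x3=(-1.1250, -0.9407)
step 2: x0=(1.5343, -0.3332) x1=(0.3181, 0.9192) x2=(-1.9909, -1.7644) x3=(-1.1293, -0.9409)
step 3: x0=(1.5227, -0.3258) x1=(0.3062, 0.9274) x2=(-1.9891, -1.7750) x3=(-1.1328, -0.9408)
step 4: x0=(1.5086, -0.3189) x1=(0.2937, 0.9347) x2=(-1.9858, -1.7846) x3=(-1.1356, -0.9401)
step 5: x0=(1.4922, -0.3127) x1=(0.2806, 0.9410) x2=(-1.9810, -1.7932) x3=(-1.1377, -0.9391)
step 6: x0=(1.4733, -0.3072) x1=(0.2669, 0.9465) x2=(-1.9747, -1.8007) x3=(-1.1390, -0.9376)
step 7: x0=(1.4520, -0.3023) x1=(0.2526, 0.9509) x2=(-1.9670, -1.8071) x3=(-1.1397, -0.9356)
step 8: x0=(1.4283, -0.2981) x1=(0.2377, 0.9545) x2=(-1.9578, -1.8125) x3=(-1.1396, -0.9332)
step 9: x0=(1.4024, -0.2945) x1=(0.2223, 0.9571) x2=(-1.9472, -1.8168) x3=(-1.1388, -0.9304)
step 10: x0=(1.3741, -0.2916) x1=(0.2063, 0.9588) x2=(-1.9352, -1.8200) x3=(-1.1374, -0.9271)
step 11: x0=(1.3436, -0.2893) x1=(0.1897, 0.9595) x2=(-1.9218, -1.8222) x3=(-1.1352, -0.9234)
step 12: x0=(1.3110, -0.2877) x1=(0.1725, 0.9594) x2=(-1.9070, -1.8233) x3=(-1.1325, -0.9193)
step 13: x0=(1.2762, -0.2868) x1=(0.1549, 0.9583) x2=(-1.8910, -1.8234) x3=(-1.1291, -0.9148)
step 14: x0=(1.2394, -0.2865) x1=(0.1366, 0.9563) x2=(-1.8736, -1.8224) x3=(-1.1251, -0.9098)
step 15: x0=(1.2006, -0.2869) x1=(0.1179, 0.9534) x2=(-1.8550, -1.8204) x3=(-1.1205, -0.9044)
step 16: x0=(1.1598, -0.2879) x1=(0.0986, 0.9497) x2=(-1.8352, -1.8173) x3=(-1.1153, -0.8986)
step 17: x0=(1.1172, -0.2895) x1=(0.0789, 0.9450) x2=(-1.8141, -1.8133) x3=(-1.1095, -0.8924)
step 18: x0=(1.0728, -0.2917) x1=(0.0586, 0.9396) x2=(-1.7920, -1.8083) x3=(-1.1033, -0.8858)
step 19: x0=(1.0268, -0.2946) x1=(0.0379, 0.9332) x2=(-1.7687, -1.8023) x3=(-1.0965, -0.8788)
step 20: x0=(0.9791, -0.2981) x1=(0.0167, 0.9261) x2=(-1.7444, -1.7953) x3=(-1.0893, -0.8714)
step 21: x0=(0.9299, -0.3021) x1=(-0.0049, 0.9182) x2=(-1.7190, -1.7874) x3=(-1.0816, -0.8637)
step 22: x0=(0.8793, -0.3067) x1=(-0.0270, 0.9095) x2=(-1.6927, -1.7786) x3=(-1.0734, -0.8555)
step 23: x0=(0.8274, -0.3119) x1=(-0.0494, 0.9000) x2=(-1.6655, -1.7689) x3=(-1.0649, -0.8471)
step 24: x0=(0.7743, -0.3177) x1=(-0.0723, 0.8898) x2=(-1.6374, -1.7584) x3=(-1.0560, -0.8383)
step 25: x0=(0.7199, -0.3239) x1=(-0.0956, 0.8789) x2=(-1.6085, -1.7470) x3=(-1.0467, -0.8291)
step 26: x0=(0.6646, -0.3307) x1=(-0.1192, 0.8673) x2=(-1.5788, -1.7349) x3=(-1.0372, -0.8196)
step 27: x0=(0.6083, -0.3379) x1=(-0.1432, 0.8551) x2=(-1.5484, -1.7220) x3=(-1.0273, -0.8099)
step 28: x0=(0.5512, -0.3456) x1=(-0.1676, 0.8423) x2=(-1.5174, -1.7083) x3=(-1.0172, -0.7998)
step 29: x0=(0.4934, -0.3538) x1=(-0.1922, 0.8288) x2=(-1.4857, -1.6940) x3=(-1.0069, -0.7894)
step 30: x0=(0.4349, -0.3623) x1=(-0.2171, 0.8148) x2=(-1.4534, -1.6791) x3=(-0.9964, -0.7788)
step 31: x0=(0.3759, -0.3713) x1=(-0.2424, 0.8002) x2=(-1.4207, -1.6635) x3=(-0.9857, -0.7679)
step 32: x0=(0.3165, -0.3805) x1=(-0.2679, 0.7851) x2=(-1.3875, -1.6474) x3=(-0.9750, -0.7567)
step 33: x0=(0.2567, -0.3902) x1=(-0.2936, 0.7696) x2=(-1.3539, -1.6307) x3=(-0.9641, -0.7454)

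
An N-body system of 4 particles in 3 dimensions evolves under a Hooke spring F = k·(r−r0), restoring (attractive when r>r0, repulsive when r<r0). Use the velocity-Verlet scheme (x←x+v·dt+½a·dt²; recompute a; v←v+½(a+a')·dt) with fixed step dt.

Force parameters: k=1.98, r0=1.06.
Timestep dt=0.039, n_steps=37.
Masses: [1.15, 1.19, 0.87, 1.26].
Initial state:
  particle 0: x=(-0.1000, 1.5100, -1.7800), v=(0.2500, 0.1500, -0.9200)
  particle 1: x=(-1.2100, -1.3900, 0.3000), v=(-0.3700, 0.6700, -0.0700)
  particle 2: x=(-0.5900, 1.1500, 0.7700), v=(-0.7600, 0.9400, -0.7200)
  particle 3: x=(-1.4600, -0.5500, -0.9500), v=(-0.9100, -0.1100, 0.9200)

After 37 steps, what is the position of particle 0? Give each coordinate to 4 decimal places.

step 0: x0=(-0.1000, 1.5100, -1.7800) x1=(-1.2100, -1.3900, 0.3000) x2=(-0.5900, 1.1500, 0.7700) x3=(-1.4600, -0.5500, -0.9500)
step 1: x0=(-0.0927, 1.5112, -1.8113) x1=(-1.2230, -1.3590, 0.2953) x2=(-0.6207, 1.1827, 0.7371) x3=(-1.4938, -0.5519, -0.9130)
step 2: x0=(-0.0906, 1.5034, -1.8333) x1=(-1.2333, -1.3183, 0.2865) x2=(-0.6533, 1.2072, 0.6946) x3=(-1.5242, -0.5491, -0.8743)
step 3: x0=(-0.0938, 1.4865, -1.8458) x1=(-1.2409, -1.2683, 0.2738) x2=(-0.6876, 1.2237, 0.6430) x3=(-1.5512, -0.5412, -0.8340)
step 4: x0=(-0.1023, 1.4609, -1.8490) x1=(-1.2457, -1.2091, 0.2572) x2=(-0.7236, 1.2321, 0.5826) x3=(-1.5747, -0.5285, -0.7926)
step 5: x0=(-0.1162, 1.4268, -1.8429) x1=(-1.2478, -1.1414, 0.2368) x2=(-0.7611, 1.2327, 0.5141) x3=(-1.5948, -0.5108, -0.7504)
step 6: x0=(-0.1355, 1.3847, -1.8278) x1=(-1.2474, -1.0654, 0.2129) x2=(-0.7997, 1.2257, 0.4380) x3=(-1.6116, -0.4882, -0.7079)
step 7: x0=(-0.1600, 1.3351, -1.8040) x1=(-1.2445, -0.9820, 0.1855) x2=(-0.8395, 1.2117, 0.3551) x3=(-1.6252, -0.4610, -0.6654)
step 8: x0=(-0.1897, 1.2784, -1.7719) x1=(-1.2392, -0.8916, 0.1550) x2=(-0.8800, 1.1909, 0.2662) x3=(-1.6358, -0.4292, -0.6232)
step 9: x0=(-0.2242, 1.2153, -1.7320) x1=(-1.2317, -0.7952, 0.1215) x2=(-0.9212, 1.1641, 0.1720) x3=(-1.6436, -0.3932, -0.5818)
step 10: x0=(-0.2634, 1.1463, -1.6850) x1=(-1.2220, -0.6933, 0.0854) x2=(-0.9629, 1.1319, 0.0735) x3=(-1.6489, -0.3532, -0.5414)
step 11: x0=(-0.3070, 1.0723, -1.6315) x1=(-1.2102, -0.5869, 0.0470) x2=(-1.0048, 1.0950, -0.0286) x3=(-1.6520, -0.3096, -0.5024)
step 12: x0=(-0.3545, 0.9939, -1.5722) x1=(-1.1965, -0.4767, 0.0066) x2=(-1.0467, 1.0542, -0.1332) x3=(-1.6534, -0.2629, -0.4649)
step 13: x0=(-0.4055, 0.9118, -1.5080) x1=(-1.1809, -0.3635, -0.0354) x2=(-1.0887, 1.0104, -0.2398) x3=(-1.6533, -0.2135, -0.4291)
step 14: x0=(-0.4595, 0.8267, -1.4397) x1=(-1.1634, -0.2482, -0.0787) x2=(-1.1305, 0.9644, -0.3474) x3=(-1.6523, -0.1620, -0.3951)
step 15: x0=(-0.5159, 0.7394, -1.3681) x1=(-1.1442, -0.1315, -0.1230) x2=(-1.1722, 0.9171, -0.4557) x3=(-1.6509, -0.1089, -0.3627)
step 16: x0=(-0.5743, 0.6504, -1.2941) x1=(-1.1232, -0.0139, -0.1679) x2=(-1.2138, 0.8694, -0.5641) x3=(-1.6493, -0.0547, -0.3318)
step 17: x0=(-0.6338, 0.5603, -1.2187) x1=(-1.1007, 0.1040, -0.2130) x2=(-1.2556, 0.8221, -0.6724) x3=(-1.6481, -0.0001, -0.3020)
step 18: x0=(-0.6939, 0.4695, -1.1427) x1=(-1.0767, 0.2219, -0.2580) x2=(-1.2979, 0.7757, -0.7808) x3=(-1.6474, 0.0544, -0.2729)
step 19: x0=(-0.7538, 0.3782, -1.0666) x1=(-1.0515, 0.3396, -0.3023) x2=(-1.3411, 0.7307, -0.8895) x3=(-1.6474, 0.1087, -0.2442)
step 20: x0=(-0.8132, 0.2864, -0.9910) x1=(-1.0252, 0.4572, -0.3456) x2=(-1.3855, 0.6871, -0.9990) x3=(-1.6481, 0.1626, -0.2155)
step 21: x0=(-0.8716, 0.1938, -0.9162) x1=(-0.9981, 0.5753, -0.3877) x2=(-1.4314, 0.6447, -1.1096) x3=(-1.6494, 0.2160, -0.1867)
step 22: x0=(-0.9292, 0.1000, -0.8419) x1=(-0.9702, 0.6942, -0.4286) x2=(-1.4785, 0.6029, -1.2211) x3=(-1.6513, 0.2691, -0.1576)
step 23: x0=(-0.9862, 0.0052, -0.7680) x1=(-0.9418, 0.8141, -0.4691) x2=(-1.5263, 0.5616, -1.3330) x3=(-1.6537, 0.3220, -0.1284)
step 24: x0=(-1.0430, -0.0903, -0.6942) x1=(-0.9132, 0.9347, -0.5094) x2=(-1.5743, 0.5203, -1.4446) x3=(-1.6564, 0.3748, -0.0994)
step 25: x0=(-1.0998, -0.1859, -0.6206) x1=(-0.8847, 1.0552, -0.5502) x2=(-1.6221, 0.4791, -1.5546) x3=(-1.6593, 0.4278, -0.0710)
step 26: x0=(-1.1565, -0.2808, -0.5475) x1=(-0.8568, 1.1748, -0.5915) x2=(-1.6690, 0.4378, -1.6619) x3=(-1.6622, 0.4810, -0.0435)
step 27: x0=(-1.2134, -0.3742, -0.4752) x1=(-0.8299, 1.2925, -0.6334) x2=(-1.7145, 0.3968, -1.7650) x3=(-1.6648, 0.5343, -0.0174)
step 28: x0=(-1.2703, -0.4651, -0.4041) x1=(-0.8047, 1.4075, -0.6760) x2=(-1.7583, 0.3563, -1.8629) x3=(-1.6672, 0.5878, 0.0066)
step 29: x0=(-1.3273, -0.5526, -0.3348) x1=(-0.7815, 1.5187, -0.7192) x2=(-1.7999, 0.3165, -1.9542) x3=(-1.6690, 0.6411, 0.0282)
step 30: x0=(-1.3843, -0.6358, -0.2676) x1=(-0.7608, 1.6252, -0.7628) x2=(-1.8389, 0.2779, -2.0377) x3=(-1.6702, 0.6942, 0.0470)
step 31: x0=(-1.4411, -0.7136, -0.2032) x1=(-0.7431, 1.7260, -0.8067) x2=(-1.8750, 0.2409, -2.1124) x3=(-1.6709, 0.7466, 0.0624)
step 32: x0=(-1.4977, -0.7853, -0.1421) x1=(-0.7288, 1.8203, -0.8507) x2=(-1.9078, 0.2058, -2.1774) x3=(-1.6709, 0.7982, 0.0743)
step 33: x0=(-1.5536, -0.8499, -0.0848) x1=(-0.7183, 1.9073, -0.8947) x2=(-1.9371, 0.1731, -2.2317) x3=(-1.6702, 0.8486, 0.0822)
step 34: x0=(-1.6089, -0.9067, -0.0318) x1=(-0.7118, 1.9862, -0.9383) x2=(-1.9627, 0.1432, -2.2747) x3=(-1.6689, 0.8976, 0.0859)
step 35: x0=(-1.6632, -0.9549, 0.0162) x1=(-0.7096, 2.0564, -0.9813) x2=(-1.9845, 0.1166, -2.3058) x3=(-1.6670, 0.9447, 0.0853)
step 36: x0=(-1.7163, -0.9938, 0.0591) x1=(-0.7121, 2.1172, -1.0236) x2=(-2.0023, 0.0934, -2.3245) x3=(-1.6646, 0.9899, 0.0802)
step 37: x0=(-1.7679, -1.0230, 0.0962) x1=(-0.7193, 2.1683, -1.0647) x2=(-2.0161, 0.0741, -2.3306) x3=(-1.6618, 1.0326, 0.0705)

(-1.7679, -1.0230, 0.0962)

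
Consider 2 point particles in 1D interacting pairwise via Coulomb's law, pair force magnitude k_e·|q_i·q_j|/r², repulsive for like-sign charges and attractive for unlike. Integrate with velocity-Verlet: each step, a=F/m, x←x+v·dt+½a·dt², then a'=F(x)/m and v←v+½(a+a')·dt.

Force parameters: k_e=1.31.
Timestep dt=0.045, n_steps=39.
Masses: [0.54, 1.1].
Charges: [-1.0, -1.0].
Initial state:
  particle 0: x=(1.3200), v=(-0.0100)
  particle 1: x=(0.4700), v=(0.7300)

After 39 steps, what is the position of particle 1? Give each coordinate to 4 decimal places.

step 0: x0=(1.3200) x1=(0.4700)
step 1: x0=(1.3229) x1=(0.5012)
step 2: x0=(1.3332) x1=(0.5288)
step 3: x0=(1.3510) x1=(0.5527)
step 4: x0=(1.3765) x1=(0.5728)
step 5: x0=(1.4096) x1=(0.5891)
step 6: x0=(1.4501) x1=(0.6019)
step 7: x0=(1.4973) x1=(0.6114)
step 8: x0=(1.5508) x1=(0.6177)
step 9: x0=(1.6100) x1=(0.6213)
step 10: x0=(1.6742) x1=(0.6224)
step 11: x0=(1.7428) x1=(0.6214)
step 12: x0=(1.8153) x1=(0.6184)
step 13: x0=(1.8913) x1=(0.6137)
step 14: x0=(1.9702) x1=(0.6076)
step 15: x0=(2.0519) x1=(0.6002)
step 16: x0=(2.1358) x1=(0.5916)
step 17: x0=(2.2218) x1=(0.5820)
step 18: x0=(2.3096) x1=(0.5715)
step 19: x0=(2.3991) x1=(0.5602)
step 20: x0=(2.4900) x1=(0.5482)
step 21: x0=(2.5822) x1=(0.5356)
step 22: x0=(2.6756) x1=(0.5224)
step 23: x0=(2.7700) x1=(0.5086)
step 24: x0=(2.8655) x1=(0.4944)
step 25: x0=(2.9617) x1=(0.4798)
step 26: x0=(3.0588) x1=(0.4648)
step 27: x0=(3.1566) x1=(0.4494)
step 28: x0=(3.2551) x1=(0.4337)
step 29: x0=(3.3542) x1=(0.4176)
step 30: x0=(3.4538) x1=(0.4013)
step 31: x0=(3.5540) x1=(0.3848)
step 32: x0=(3.6547) x1=(0.3680)
step 33: x0=(3.7559) x1=(0.3510)
step 34: x0=(3.8574) x1=(0.3338)
step 35: x0=(3.9594) x1=(0.3163)
step 36: x0=(4.0617) x1=(0.2987)
step 37: x0=(4.1644) x1=(0.2810)
step 38: x0=(4.2674) x1=(0.2630)
step 39: x0=(4.3707) x1=(0.2449)

(0.2449)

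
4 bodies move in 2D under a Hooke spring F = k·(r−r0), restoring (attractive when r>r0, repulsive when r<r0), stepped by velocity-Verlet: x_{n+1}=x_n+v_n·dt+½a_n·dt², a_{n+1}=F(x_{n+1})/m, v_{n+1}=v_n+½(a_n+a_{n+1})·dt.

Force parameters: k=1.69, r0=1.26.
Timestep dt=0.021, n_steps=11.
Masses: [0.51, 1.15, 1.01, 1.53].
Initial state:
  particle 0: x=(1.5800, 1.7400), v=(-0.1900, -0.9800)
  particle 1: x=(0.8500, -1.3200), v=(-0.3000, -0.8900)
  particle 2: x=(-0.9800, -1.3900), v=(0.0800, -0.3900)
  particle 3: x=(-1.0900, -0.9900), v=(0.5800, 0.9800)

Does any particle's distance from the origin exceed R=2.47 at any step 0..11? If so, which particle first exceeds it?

step 0: x0=(1.5800, 1.7400) x1=(0.8500, -1.3200) x2=(-0.9800, -1.3900) x3=(-1.0900, -0.9900)
step 1: x0=(1.5731, 1.7152) x1=(0.8434, -1.3381) x2=(-0.9774, -1.3977) x3=(-1.0773, -0.9688)
step 2: x0=(1.5604, 1.6819) x1=(0.8363, -1.3549) x2=(-0.9729, -1.4044) x3=(-1.0634, -0.9464)
step 3: x0=(1.5420, 1.6404) x1=(0.8287, -1.3704) x2=(-0.9666, -1.4101) x3=(-1.0485, -0.9229)
step 4: x0=(1.5181, 1.5908) x1=(0.8206, -1.3847) x2=(-0.9586, -1.4148) x3=(-1.0325, -0.8982)
step 5: x0=(1.4886, 1.5333) x1=(0.8121, -1.3978) x2=(-0.9489, -1.4185) x3=(-1.0154, -0.8725)
step 6: x0=(1.4539, 1.4682) x1=(0.8030, -1.4096) x2=(-0.9376, -1.4213) x3=(-0.9973, -0.8458)
step 7: x0=(1.4141, 1.3958) x1=(0.7935, -1.4203) x2=(-0.9246, -1.4232) x3=(-0.9782, -0.8181)
step 8: x0=(1.3693, 1.3163) x1=(0.7835, -1.4298) x2=(-0.9102, -1.4242) x3=(-0.9581, -0.7896)
step 9: x0=(1.3199, 1.2303) x1=(0.7732, -1.4382) x2=(-0.8943, -1.4243) x3=(-0.9371, -0.7602)
step 10: x0=(1.2662, 1.1379) x1=(0.7624, -1.4455) x2=(-0.8770, -1.4236) x3=(-0.9152, -0.7301)
step 11: x0=(1.2082, 1.0398) x1=(0.7511, -1.4518) x2=(-0.8585, -1.4222) x3=(-0.8925, -0.6993)

no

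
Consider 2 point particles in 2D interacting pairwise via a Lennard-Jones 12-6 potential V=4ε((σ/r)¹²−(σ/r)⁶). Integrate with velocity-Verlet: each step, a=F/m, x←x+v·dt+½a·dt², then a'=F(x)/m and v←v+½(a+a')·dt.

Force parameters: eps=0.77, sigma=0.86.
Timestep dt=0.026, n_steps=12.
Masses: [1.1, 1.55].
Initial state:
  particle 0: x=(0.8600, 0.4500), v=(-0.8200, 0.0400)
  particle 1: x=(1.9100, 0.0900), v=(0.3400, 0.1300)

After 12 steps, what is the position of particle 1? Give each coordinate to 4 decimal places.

(1.9701, 0.1447)

step 0: x0=(0.8600, 0.4500) x1=(1.9100, 0.0900)
step 1: x0=(0.8393, 0.4508) x1=(1.9184, 0.0935)
step 2: x0=(0.8197, 0.4513) x1=(1.9260, 0.0973)
step 3: x0=(0.8011, 0.4514) x1=(1.9329, 0.1013)
step 4: x0=(0.7834, 0.4513) x1=(1.9392, 0.1056)
step 5: x0=(0.7667, 0.4509) x1=(1.9448, 0.1100)
step 6: x0=(0.7507, 0.4502) x1=(1.9498, 0.1145)
step 7: x0=(0.7355, 0.4494) x1=(1.9543, 0.1193)
step 8: x0=(0.7210, 0.4483) x1=(1.9583, 0.1241)
step 9: x0=(0.7071, 0.4471) x1=(1.9619, 0.1291)
step 10: x0=(0.6938, 0.4457) x1=(1.9650, 0.1342)
step 11: x0=(0.6811, 0.4442) x1=(1.9677, 0.1394)
step 12: x0=(0.6690, 0.4426) x1=(1.9701, 0.1447)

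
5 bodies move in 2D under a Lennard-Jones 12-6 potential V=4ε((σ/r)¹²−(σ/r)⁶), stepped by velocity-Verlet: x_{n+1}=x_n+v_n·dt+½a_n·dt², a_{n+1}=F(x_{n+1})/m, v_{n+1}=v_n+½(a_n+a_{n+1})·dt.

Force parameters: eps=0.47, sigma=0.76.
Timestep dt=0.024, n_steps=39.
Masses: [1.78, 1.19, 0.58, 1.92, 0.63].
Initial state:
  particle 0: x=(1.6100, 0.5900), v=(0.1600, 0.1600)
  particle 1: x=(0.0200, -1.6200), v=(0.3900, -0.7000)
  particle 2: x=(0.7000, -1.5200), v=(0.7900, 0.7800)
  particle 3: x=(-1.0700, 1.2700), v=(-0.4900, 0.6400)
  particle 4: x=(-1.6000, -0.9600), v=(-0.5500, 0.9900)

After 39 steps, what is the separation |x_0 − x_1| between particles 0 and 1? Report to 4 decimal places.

step 0: x0=(1.6100, 0.5900) x1=(0.0200, -1.6200) x2=(0.7000, -1.5200) x3=(-1.0700, 1.2700) x4=(-1.6000, -0.9600)
step 1: x0=(1.6138, 0.5938) x1=(0.0103, -1.6396) x2=(0.7581, -1.4955) x3=(-1.0818, 1.2854) x4=(-1.6132, -0.9362)
step 2: x0=(1.6177, 0.5977) x1=(-0.0062, -1.6605) x2=(0.8301, -1.4684) x3=(-1.0935, 1.3007) x4=(-1.6263, -0.9125)
step 3: x0=(1.6215, 0.6015) x1=(-0.0227, -1.6814) x2=(0.9019, -1.4412) x3=(-1.1053, 1.3161) x4=(-1.6394, -0.8888)
step 4: x0=(1.6253, 0.6053) x1=(-0.0384, -1.7020) x2=(0.9723, -1.4145) x3=(-1.1170, 1.3314) x4=(-1.6525, -0.8650)
step 5: x0=(1.6292, 0.6092) x1=(-0.0537, -1.7226) x2=(1.0416, -1.3880) x3=(-1.1288, 1.3468) x4=(-1.6655, -0.8413)
step 6: x0=(1.6330, 0.6130) x1=(-0.0687, -1.7430) x2=(1.1103, -1.3617) x3=(-1.1406, 1.3621) x4=(-1.6785, -0.8176)
step 7: x0=(1.6368, 0.6168) x1=(-0.0834, -1.7633) x2=(1.1785, -1.3355) x3=(-1.1523, 1.3775) x4=(-1.6915, -0.7939)
step 8: x0=(1.6407, 0.6206) x1=(-0.0981, -1.7836) x2=(1.2465, -1.3094) x3=(-1.1641, 1.3928) x4=(-1.7045, -0.7702)
step 9: x0=(1.6445, 0.6244) x1=(-0.1127, -1.8039) x2=(1.3144, -1.2833) x3=(-1.1758, 1.4081) x4=(-1.7174, -0.7465)
step 10: x0=(1.6483, 0.6282) x1=(-0.1272, -1.8241) x2=(1.3821, -1.2573) x3=(-1.1876, 1.4235) x4=(-1.7304, -0.7228)
step 11: x0=(1.6521, 0.6320) x1=(-0.1417, -1.8443) x2=(1.4498, -1.2312) x3=(-1.1994, 1.4388) x4=(-1.7433, -0.6991)
step 12: x0=(1.6559, 0.6358) x1=(-0.1562, -1.8645) x2=(1.5175, -1.2052) x3=(-1.2111, 1.4541) x4=(-1.7562, -0.6754)
step 13: x0=(1.6598, 0.6396) x1=(-0.1707, -1.8847) x2=(1.5851, -1.1791) x3=(-1.2229, 1.4695) x4=(-1.7690, -0.6517)
step 14: x0=(1.6636, 0.6433) x1=(-0.1852, -1.9049) x2=(1.6526, -1.1530) x3=(-1.2346, 1.4848) x4=(-1.7819, -0.6281)
step 15: x0=(1.6674, 0.6471) x1=(-0.1996, -1.9251) x2=(1.7202, -1.1269) x3=(-1.2464, 1.5001) x4=(-1.7947, -0.6044)
step 16: x0=(1.6712, 0.6508) x1=(-0.2141, -1.9453) x2=(1.7878, -1.1007) x3=(-1.2582, 1.5154) x4=(-1.8076, -0.5807)
step 17: x0=(1.6750, 0.6545) x1=(-0.2286, -1.9654) x2=(1.8553, -1.0745) x3=(-1.2699, 1.5308) x4=(-1.8204, -0.5570)
step 18: x0=(1.6788, 0.6583) x1=(-0.2431, -1.9856) x2=(1.9228, -1.0483) x3=(-1.2817, 1.5461) x4=(-1.8332, -0.5333)
step 19: x0=(1.6827, 0.6619) x1=(-0.2576, -2.0057) x2=(1.9903, -1.0220) x3=(-1.2934, 1.5614) x4=(-1.8460, -0.5096)
step 20: x0=(1.6865, 0.6656) x1=(-0.2720, -2.0259) x2=(2.0578, -0.9957) x3=(-1.3052, 1.5767) x4=(-1.8588, -0.4859)
step 21: x0=(1.6903, 0.6693) x1=(-0.2865, -2.0460) x2=(2.1253, -0.9693) x3=(-1.3170, 1.5920) x4=(-1.8716, -0.4622)
step 22: x0=(1.6941, 0.6729) x1=(-0.3010, -2.0662) x2=(2.1928, -0.9429) x3=(-1.3287, 1.6073) x4=(-1.8844, -0.4385)
step 23: x0=(1.6980, 0.6766) x1=(-0.3155, -2.0863) x2=(2.2603, -0.9164) x3=(-1.3405, 1.6226) x4=(-1.8971, -0.4148)
step 24: x0=(1.7018, 0.6802) x1=(-0.3300, -2.1064) x2=(2.3277, -0.8899) x3=(-1.3523, 1.6379) x4=(-1.9099, -0.3911)
step 25: x0=(1.7057, 0.6838) x1=(-0.3445, -2.1266) x2=(2.3951, -0.8633) x3=(-1.3640, 1.6532) x4=(-1.9227, -0.3674)
step 26: x0=(1.7095, 0.6873) x1=(-0.3590, -2.1467) x2=(2.4625, -0.8367) x3=(-1.3758, 1.6685) x4=(-1.9354, -0.3436)
step 27: x0=(1.7134, 0.6909) x1=(-0.3735, -2.1668) x2=(2.5299, -0.8100) x3=(-1.3876, 1.6837) x4=(-1.9482, -0.3199)
step 28: x0=(1.7172, 0.6945) x1=(-0.3879, -2.1869) x2=(2.5972, -0.7833) x3=(-1.3993, 1.6990) x4=(-1.9609, -0.2962)
step 29: x0=(1.7211, 0.6980) x1=(-0.4024, -2.2071) x2=(2.6645, -0.7565) x3=(-1.4111, 1.7143) x4=(-1.9736, -0.2724)
step 30: x0=(1.7250, 0.7015) x1=(-0.4169, -2.2272) x2=(2.7318, -0.7298) x3=(-1.4229, 1.7296) x4=(-1.9863, -0.2486)
step 31: x0=(1.7289, 0.7050) x1=(-0.4314, -2.2473) x2=(2.7991, -0.7029) x3=(-1.4347, 1.7448) x4=(-1.9991, -0.2249)
step 32: x0=(1.7328, 0.7085) x1=(-0.4459, -2.2674) x2=(2.8663, -0.6761) x3=(-1.4464, 1.7601) x4=(-2.0118, -0.2011)
step 33: x0=(1.7367, 0.7120) x1=(-0.4604, -2.2875) x2=(2.9336, -0.6492) x3=(-1.4582, 1.7754) x4=(-2.0245, -0.1773)
step 34: x0=(1.7406, 0.7155) x1=(-0.4749, -2.3077) x2=(3.0008, -0.6223) x3=(-1.4700, 1.7906) x4=(-2.0372, -0.1535)
step 35: x0=(1.7445, 0.7190) x1=(-0.4894, -2.3278) x2=(3.0679, -0.5953) x3=(-1.4818, 1.8059) x4=(-2.0499, -0.1297)
step 36: x0=(1.7484, 0.7225) x1=(-0.5039, -2.3479) x2=(3.1351, -0.5684) x3=(-1.4935, 1.8211) x4=(-2.0626, -0.1058)
step 37: x0=(1.7524, 0.7259) x1=(-0.5184, -2.3680) x2=(3.2022, -0.5414) x3=(-1.5053, 1.8363) x4=(-2.0753, -0.0820)
step 38: x0=(1.7563, 0.7294) x1=(-0.5329, -2.3881) x2=(3.2694, -0.5144) x3=(-1.5171, 1.8516) x4=(-2.0880, -0.0581)
step 39: x0=(1.7602, 0.7329) x1=(-0.5474, -2.4082) x2=(3.3365, -0.4874) x3=(-1.5289, 1.8668) x4=(-2.1006, -0.0343)

3.8977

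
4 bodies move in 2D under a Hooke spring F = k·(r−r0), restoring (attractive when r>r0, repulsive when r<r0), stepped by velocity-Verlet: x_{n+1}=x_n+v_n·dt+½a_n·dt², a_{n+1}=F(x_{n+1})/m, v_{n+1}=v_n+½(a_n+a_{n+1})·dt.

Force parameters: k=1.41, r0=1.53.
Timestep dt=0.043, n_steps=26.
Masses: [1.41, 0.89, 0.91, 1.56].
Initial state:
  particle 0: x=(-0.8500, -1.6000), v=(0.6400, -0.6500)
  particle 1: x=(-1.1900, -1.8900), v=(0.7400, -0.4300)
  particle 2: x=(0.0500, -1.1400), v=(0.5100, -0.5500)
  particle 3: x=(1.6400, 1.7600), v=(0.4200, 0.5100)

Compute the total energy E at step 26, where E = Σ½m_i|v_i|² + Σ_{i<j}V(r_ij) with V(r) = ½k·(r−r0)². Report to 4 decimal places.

step 0: x0=(-0.8500, -1.6000) x1=(-1.1900, -1.8900) x2=(0.0500, -1.1400) x3=(1.6400, 1.7600)
step 1: x0=(-0.8207, -1.6255) x1=(-1.1567, -1.9060) x2=(0.0739, -1.1610) x3=(1.6544, 1.7768)
step 2: x0=(-0.7878, -1.6462) x1=(-1.1206, -1.9170) x2=(0.1018, -1.1767) x3=(1.6617, 1.7832)
step 3: x0=(-0.7512, -1.6621) x1=(-1.0818, -1.9229) x2=(0.1338, -1.1868) x3=(1.6618, 1.7792)
step 4: x0=(-0.7111, -1.6730) x1=(-1.0404, -1.9237) x2=(0.1696, -1.1916) x3=(1.6549, 1.7646)
step 5: x0=(-0.6674, -1.6792) x1=(-0.9967, -1.9195) x2=(0.2094, -1.1908) x3=(1.6411, 1.7397)
step 6: x0=(-0.6203, -1.6806) x1=(-0.9508, -1.9104) x2=(0.2530, -1.1847) x3=(1.6208, 1.7045)
step 7: x0=(-0.5696, -1.6775) x1=(-0.9031, -1.8963) x2=(0.3002, -1.1734) x3=(1.5941, 1.6593)
step 8: x0=(-0.5156, -1.6698) x1=(-0.8536, -1.8776) x2=(0.3509, -1.1569) x3=(1.5614, 1.6045)
step 9: x0=(-0.4583, -1.6579) x1=(-0.8028, -1.8542) x2=(0.4050, -1.1357) x3=(1.5230, 1.5403)
step 10: x0=(-0.3979, -1.6420) x1=(-0.7509, -1.8265) x2=(0.4621, -1.1098) x3=(1.4793, 1.4673)
step 11: x0=(-0.3344, -1.6222) x1=(-0.6983, -1.7945) x2=(0.5221, -1.0797) x3=(1.4307, 1.3860)
step 12: x0=(-0.2679, -1.5990) x1=(-0.6452, -1.7585) x2=(0.5847, -1.0457) x3=(1.3777, 1.2969)
step 13: x0=(-0.1988, -1.5725) x1=(-0.5919, -1.7187) x2=(0.6497, -1.0082) x3=(1.3208, 1.2008)
step 14: x0=(-0.1270, -1.5433) x1=(-0.5387, -1.6754) x2=(0.7168, -0.9676) x3=(1.2603, 1.0982)
step 15: x0=(-0.0528, -1.5115) x1=(-0.4861, -1.6289) x2=(0.7857, -0.9243) x3=(1.1969, 0.9901)
step 16: x0=(0.0235, -1.4777) x1=(-0.4341, -1.5793) x2=(0.8564, -0.8789) x3=(1.1310, 0.8771)
step 17: x0=(0.1019, -1.4422) x1=(-0.3832, -1.5272) x2=(0.9284, -0.8319) x3=(1.0629, 0.7602)
step 18: x0=(0.1821, -1.4054) x1=(-0.3336, -1.4727) x2=(1.0017, -0.7838) x3=(0.9933, 0.6401)
step 19: x0=(0.2638, -1.3679) x1=(-0.2855, -1.4162) x2=(1.0763, -0.7351) x3=(0.9223, 0.5178)
step 20: x0=(0.3469, -1.3299) x1=(-0.2390, -1.3581) x2=(1.1521, -0.6862) x3=(0.8504, 0.3942)
step 21: x0=(0.4311, -1.2919) x1=(-0.1945, -1.2988) x2=(1.2293, -0.6376) x3=(0.7777, 0.2700)
step 22: x0=(0.5164, -1.2544) x1=(-0.1520, -1.2388) x2=(1.3081, -0.5895) x3=(0.7043, 0.1460)
step 23: x0=(0.6025, -1.2177) x1=(-0.1118, -1.1783) x2=(1.3889, -0.5418) x3=(0.6303, 0.0229)
step 24: x0=(0.6894, -1.1822) x1=(-0.0738, -1.1179) x2=(1.4719, -0.4943) x3=(0.5555, -0.0991)
step 25: x0=(0.7771, -1.1482) x1=(-0.0382, -1.0579) x2=(1.5569, -0.4467) x3=(0.4802, -0.2194)
step 26: x0=(0.8658, -1.1160) x1=(-0.0050, -0.9989) x2=(1.6437, -0.3985) x3=(0.4043, -0.3380)
step 0 velocities: v0=(0.6400, -0.6500) v1=(0.7400, -0.4300) v2=(0.5100, -0.5500) v3=(0.4200, 0.5100)
step 0: KE=1.5090, PE=14.9325, E=16.4416
step 26 velocities: v0=(2.0757, 0.7296) v1=(0.7438, 1.3558) v2=(2.0326, 1.1274) v3=(-1.7680, -2.7342)
step 26: KE=15.2047, PE=1.2257, E=16.4304

16.4304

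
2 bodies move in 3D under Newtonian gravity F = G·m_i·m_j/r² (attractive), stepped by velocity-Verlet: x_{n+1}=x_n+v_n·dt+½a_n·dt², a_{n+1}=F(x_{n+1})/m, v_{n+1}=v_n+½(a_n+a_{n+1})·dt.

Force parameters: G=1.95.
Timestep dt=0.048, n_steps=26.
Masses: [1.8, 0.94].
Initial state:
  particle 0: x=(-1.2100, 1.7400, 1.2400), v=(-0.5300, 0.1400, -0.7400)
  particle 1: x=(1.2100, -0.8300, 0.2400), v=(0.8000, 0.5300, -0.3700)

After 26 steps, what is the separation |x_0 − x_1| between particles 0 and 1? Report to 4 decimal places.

4.3454

step 0: x0=(-1.2100, 1.7400, 1.2400) x1=(1.2100, -0.8300, 0.2400)
step 1: x0=(-1.2353, 1.7466, 1.2044) x1=(1.2482, -0.8043, 0.2223)
step 2: x0=(-1.2605, 1.7530, 1.1688) x1=(1.2860, -0.7783, 0.2048)
step 3: x0=(-1.2854, 1.7592, 1.1331) x1=(1.3234, -0.7518, 0.1874)
step 4: x0=(-1.3101, 1.7652, 1.0973) x1=(1.3604, -0.7250, 0.1702)
step 5: x0=(-1.3346, 1.7710, 1.0614) x1=(1.3970, -0.6978, 0.1531)
step 6: x0=(-1.3589, 1.7766, 1.0254) x1=(1.4332, -0.6702, 0.1362)
step 7: x0=(-1.3830, 1.7820, 0.9894) x1=(1.4690, -0.6422, 0.1194)
step 8: x0=(-1.4068, 1.7872, 0.9534) x1=(1.5044, -0.6139, 0.1027)
step 9: x0=(-1.4305, 1.7923, 0.9172) x1=(1.5393, -0.5853, 0.0861)
step 10: x0=(-1.4539, 1.7972, 0.8810) x1=(1.5739, -0.5564, 0.0696)
step 11: x0=(-1.4771, 1.8019, 0.8448) x1=(1.6081, -0.5271, 0.0533)
step 12: x0=(-1.5001, 1.8064, 0.8085) x1=(1.6418, -0.4975, 0.0370)
step 13: x0=(-1.5229, 1.8108, 0.7721) x1=(1.6752, -0.4677, 0.0209)
step 14: x0=(-1.5455, 1.8151, 0.7357) x1=(1.7081, -0.4375, 0.0048)
step 15: x0=(-1.5679, 1.8192, 0.6992) x1=(1.7406, -0.4071, -0.0111)
step 16: x0=(-1.5901, 1.8232, 0.6627) x1=(1.7728, -0.3763, -0.0270)
step 17: x0=(-1.6120, 1.8270, 0.6262) x1=(1.8045, -0.3454, -0.0428)
step 18: x0=(-1.6338, 1.8307, 0.5896) x1=(1.8358, -0.3141, -0.0585)
step 19: x0=(-1.6553, 1.8343, 0.5530) x1=(1.8668, -0.2827, -0.0742)
step 20: x0=(-1.6767, 1.8377, 0.5163) x1=(1.8973, -0.2510, -0.0897)
step 21: x0=(-1.6978, 1.8410, 0.4796) x1=(1.9275, -0.2190, -0.1052)
step 22: x0=(-1.7187, 1.8443, 0.4429) x1=(1.9572, -0.1869, -0.1207)
step 23: x0=(-1.7394, 1.8474, 0.4061) x1=(1.9866, -0.1545, -0.1361)
step 24: x0=(-1.7600, 1.8503, 0.3693) x1=(2.0155, -0.1219, -0.1514)
step 25: x0=(-1.7803, 1.8532, 0.3325) x1=(2.0441, -0.0891, -0.1667)
step 26: x0=(-1.8004, 1.8560, 0.2957) x1=(2.0723, -0.0561, -0.1819)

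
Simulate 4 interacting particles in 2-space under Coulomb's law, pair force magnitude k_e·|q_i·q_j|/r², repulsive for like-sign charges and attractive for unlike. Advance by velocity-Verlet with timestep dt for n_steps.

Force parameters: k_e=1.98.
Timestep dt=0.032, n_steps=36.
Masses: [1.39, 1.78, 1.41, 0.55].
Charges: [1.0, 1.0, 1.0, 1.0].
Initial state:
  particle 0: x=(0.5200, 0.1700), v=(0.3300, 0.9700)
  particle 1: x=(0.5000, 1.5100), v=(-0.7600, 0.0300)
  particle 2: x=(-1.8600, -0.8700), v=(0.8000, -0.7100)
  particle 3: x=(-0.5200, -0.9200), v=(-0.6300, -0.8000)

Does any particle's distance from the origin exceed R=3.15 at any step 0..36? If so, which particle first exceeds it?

step 0: x0=(0.5200, 0.1700) x1=(0.5000, 1.5100) x2=(-1.8600, -0.8700) x3=(-0.5200, -0.9200)
step 1: x0=(0.5309, 0.2009) x1=(0.4757, 1.5114) x2=(-1.8349, -0.8928) x3=(-0.5398, -0.9465)
step 2: x0=(0.5424, 0.2315) x1=(0.4516, 1.5137) x2=(-1.8110, -0.9157) x3=(-0.5586, -0.9746)
step 3: x0=(0.5546, 0.2617) x1=(0.4275, 1.5168) x2=(-1.7883, -0.9388) x3=(-0.5762, -1.0043)
step 4: x0=(0.5673, 0.2915) x1=(0.4035, 1.5210) x2=(-1.7668, -0.9620) x3=(-0.5924, -1.0356)
step 5: x0=(0.5807, 0.3207) x1=(0.3795, 1.5260) x2=(-1.7466, -0.9854) x3=(-0.6068, -1.0685)
step 6: x0=(0.5947, 0.3495) x1=(0.3555, 1.5321) x2=(-1.7278, -1.0089) x3=(-0.6194, -1.1028)
step 7: x0=(0.6093, 0.3777) x1=(0.3315, 1.5391) x2=(-1.7104, -1.0325) x3=(-0.6297, -1.1385)
step 8: x0=(0.6246, 0.4052) x1=(0.3074, 1.5471) x2=(-1.6945, -1.0561) x3=(-0.6378, -1.1758)
step 9: x0=(0.6406, 0.4322) x1=(0.2832, 1.5561) x2=(-1.6800, -1.0799) x3=(-0.6432, -1.2146)
step 10: x0=(0.6572, 0.4585) x1=(0.2588, 1.5661) x2=(-1.6671, -1.1036) x3=(-0.6461, -1.2548)
step 11: x0=(0.6745, 0.4842) x1=(0.2343, 1.5771) x2=(-1.6558, -1.1274) x3=(-0.6461, -1.2966)
step 12: x0=(0.6926, 0.5093) x1=(0.2095, 1.5891) x2=(-1.6461, -1.1512) x3=(-0.6431, -1.3400)
step 13: x0=(0.7114, 0.5337) x1=(0.1845, 1.6020) x2=(-1.6379, -1.1749) x3=(-0.6373, -1.3850)
step 14: x0=(0.7309, 0.5576) x1=(0.1593, 1.6158) x2=(-1.6313, -1.1985) x3=(-0.6285, -1.4316)
step 15: x0=(0.7512, 0.5808) x1=(0.1338, 1.6305) x2=(-1.6262, -1.2221) x3=(-0.6167, -1.4799)
step 16: x0=(0.7722, 0.6035) x1=(0.1079, 1.6461) x2=(-1.6225, -1.2455) x3=(-0.6021, -1.5299)
step 17: x0=(0.7940, 0.6257) x1=(0.0817, 1.6624) x2=(-1.6203, -1.2688) x3=(-0.5847, -1.5816)
step 18: x0=(0.8166, 0.6474) x1=(0.0552, 1.6796) x2=(-1.6195, -1.2919) x3=(-0.5646, -1.6350)
step 19: x0=(0.8399, 0.6687) x1=(0.0284, 1.6975) x2=(-1.6199, -1.3149) x3=(-0.5420, -1.6901)
step 20: x0=(0.8640, 0.6895) x1=(0.0011, 1.7161) x2=(-1.6216, -1.3377) x3=(-0.5170, -1.7468)
step 21: x0=(0.8888, 0.7100) x1=(-0.0264, 1.7354) x2=(-1.6244, -1.3604) x3=(-0.4898, -1.8052)
step 22: x0=(0.9142, 0.7302) x1=(-0.0543, 1.7553) x2=(-1.6283, -1.3829) x3=(-0.4606, -1.8652)
step 23: x0=(0.9404, 0.7500) x1=(-0.0826, 1.7758) x2=(-1.6331, -1.4052) x3=(-0.4295, -1.9267)
step 24: x0=(0.9673, 0.7696) x1=(-0.1111, 1.7968) x2=(-1.6389, -1.4274) x3=(-0.3966, -1.9897)
step 25: x0=(0.9947, 0.7890) x1=(-0.1400, 1.8183) x2=(-1.6455, -1.4494) x3=(-0.3621, -2.0541)
step 26: x0=(1.0228, 0.8081) x1=(-0.1693, 1.8403) x2=(-1.6529, -1.4713) x3=(-0.3261, -2.1198)
step 27: x0=(1.0515, 0.8271) x1=(-0.1988, 1.8628) x2=(-1.6610, -1.4931) x3=(-0.2887, -2.1869)
step 28: x0=(1.0808, 0.8459) x1=(-0.2286, 1.8857) x2=(-1.6698, -1.5148) x3=(-0.2501, -2.2552)
step 29: x0=(1.1105, 0.8646) x1=(-0.2588, 1.9090) x2=(-1.6792, -1.5364) x3=(-0.2104, -2.3247)
step 30: x0=(1.1409, 0.8831) x1=(-0.2892, 1.9327) x2=(-1.6892, -1.5580) x3=(-0.1696, -2.3953)
step 31: x0=(1.1717, 0.9016) x1=(-0.3198, 1.9567) x2=(-1.6997, -1.5794) x3=(-0.1278, -2.4669)
step 32: x0=(1.2030, 0.9200) x1=(-0.3507, 1.9810) x2=(-1.7107, -1.6008) x3=(-0.0851, -2.5396)
step 33: x0=(1.2347, 0.9383) x1=(-0.3819, 2.0057) x2=(-1.7222, -1.6222) x3=(-0.0416, -2.6132)
step 34: x0=(1.2669, 0.9565) x1=(-0.4132, 2.0306) x2=(-1.7341, -1.6435) x3=(0.0026, -2.6877)
step 35: x0=(1.2994, 0.9748) x1=(-0.4449, 2.0558) x2=(-1.7464, -1.6648) x3=(0.0475, -2.7631)
step 36: x0=(1.3324, 0.9929) x1=(-0.4767, 2.0813) x2=(-1.7591, -1.6860) x3=(0.0931, -2.8393)

no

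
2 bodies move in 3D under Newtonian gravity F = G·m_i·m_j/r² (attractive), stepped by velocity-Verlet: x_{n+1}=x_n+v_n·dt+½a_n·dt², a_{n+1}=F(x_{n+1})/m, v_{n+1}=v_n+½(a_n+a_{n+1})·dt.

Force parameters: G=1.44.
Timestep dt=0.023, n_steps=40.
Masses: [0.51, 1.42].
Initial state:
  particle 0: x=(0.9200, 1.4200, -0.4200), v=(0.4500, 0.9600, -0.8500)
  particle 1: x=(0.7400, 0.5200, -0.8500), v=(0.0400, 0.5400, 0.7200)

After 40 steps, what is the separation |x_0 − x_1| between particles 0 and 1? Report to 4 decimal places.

step 0: x0=(0.9200, 1.4200, -0.4200) x1=(0.7400, 0.5200, -0.8500)
step 1: x0=(0.9303, 1.4416, -0.4398) x1=(0.7410, 0.5326, -0.8334)
step 2: x0=(0.9403, 1.4623, -0.4600) x1=(0.7420, 0.5455, -0.8166)
step 3: x0=(0.9502, 1.4819, -0.4805) x1=(0.7431, 0.5588, -0.7996)
step 4: x0=(0.9598, 1.5006, -0.5014) x1=(0.7443, 0.5724, -0.7826)
step 5: x0=(0.9692, 1.5183, -0.5227) x1=(0.7455, 0.5865, -0.7654)
step 6: x0=(0.9783, 1.5349, -0.5442) x1=(0.7469, 0.6009, -0.7482)
step 7: x0=(0.9872, 1.5504, -0.5659) x1=(0.7483, 0.6156, -0.7308)
step 8: x0=(0.9958, 1.5649, -0.5878) x1=(0.7499, 0.6308, -0.7134)
step 9: x0=(1.0041, 1.5782, -0.6099) x1=(0.7515, 0.6463, -0.6960)
step 10: x0=(1.0121, 1.5905, -0.6321) x1=(0.7533, 0.6623, -0.6785)
step 11: x0=(1.0198, 1.6016, -0.6543) x1=(0.7552, 0.6786, -0.6609)
step 12: x0=(1.0271, 1.6116, -0.6765) x1=(0.7572, 0.6954, -0.6434)
step 13: x0=(1.0342, 1.6205, -0.6987) x1=(0.7593, 0.7125, -0.6259)
step 14: x0=(1.0409, 1.6283, -0.7208) x1=(0.7615, 0.7301, -0.6084)
step 15: x0=(1.0472, 1.6349, -0.7428) x1=(0.7639, 0.7481, -0.5910)
step 16: x0=(1.0532, 1.6403, -0.7645) x1=(0.7664, 0.7665, -0.5736)
step 17: x0=(1.0588, 1.6446, -0.7861) x1=(0.7690, 0.7853, -0.5564)
step 18: x0=(1.0640, 1.6478, -0.8073) x1=(0.7718, 0.8045, -0.5392)
step 19: x0=(1.0688, 1.6499, -0.8281) x1=(0.7747, 0.8241, -0.5222)
step 20: x0=(1.0732, 1.6508, -0.8486) x1=(0.7777, 0.8441, -0.5053)
step 21: x0=(1.0772, 1.6506, -0.8685) x1=(0.7809, 0.8645, -0.4886)
step 22: x0=(1.0808, 1.6494, -0.8880) x1=(0.7843, 0.8853, -0.4721)
step 23: x0=(1.0840, 1.6471, -0.9068) x1=(0.7877, 0.9065, -0.4558)
step 24: x0=(1.0868, 1.6437, -0.9251) x1=(0.7914, 0.9281, -0.4397)
step 25: x0=(1.0892, 1.6393, -0.9426) x1=(0.7952, 0.9500, -0.4238)
step 26: x0=(1.0911, 1.6340, -0.9594) x1=(0.7991, 0.9723, -0.4083)
step 27: x0=(1.0927, 1.6277, -0.9754) x1=(0.8032, 0.9949, -0.3930)
step 28: x0=(1.0938, 1.6204, -0.9906) x1=(0.8074, 1.0178, -0.3780)
step 29: x0=(1.0944, 1.6123, -1.0049) x1=(0.8118, 1.0411, -0.3633)
step 30: x0=(1.0947, 1.6034, -1.0182) x1=(0.8164, 1.0646, -0.3490)
step 31: x0=(1.0946, 1.5937, -1.0306) x1=(0.8211, 1.0885, -0.3350)
step 32: x0=(1.0941, 1.5832, -1.0419) x1=(0.8259, 1.1126, -0.3214)
step 33: x0=(1.0931, 1.5720, -1.0522) x1=(0.8309, 1.1369, -0.3082)
step 34: x0=(1.0918, 1.5602, -1.0613) x1=(0.8360, 1.1615, -0.2954)
step 35: x0=(1.0901, 1.5478, -1.0694) x1=(0.8412, 1.1863, -0.2829)
step 36: x0=(1.0880, 1.5349, -1.0762) x1=(0.8466, 1.2113, -0.2709)
step 37: x0=(1.0856, 1.5215, -1.0819) x1=(0.8521, 1.2365, -0.2594)
step 38: x0=(1.0828, 1.5076, -1.0863) x1=(0.8577, 1.2618, -0.2482)
step 39: x0=(1.0797, 1.4934, -1.0896) x1=(0.8635, 1.2873, -0.2375)
step 40: x0=(1.0763, 1.4789, -1.0915) x1=(0.8694, 1.3128, -0.2273)

0.9041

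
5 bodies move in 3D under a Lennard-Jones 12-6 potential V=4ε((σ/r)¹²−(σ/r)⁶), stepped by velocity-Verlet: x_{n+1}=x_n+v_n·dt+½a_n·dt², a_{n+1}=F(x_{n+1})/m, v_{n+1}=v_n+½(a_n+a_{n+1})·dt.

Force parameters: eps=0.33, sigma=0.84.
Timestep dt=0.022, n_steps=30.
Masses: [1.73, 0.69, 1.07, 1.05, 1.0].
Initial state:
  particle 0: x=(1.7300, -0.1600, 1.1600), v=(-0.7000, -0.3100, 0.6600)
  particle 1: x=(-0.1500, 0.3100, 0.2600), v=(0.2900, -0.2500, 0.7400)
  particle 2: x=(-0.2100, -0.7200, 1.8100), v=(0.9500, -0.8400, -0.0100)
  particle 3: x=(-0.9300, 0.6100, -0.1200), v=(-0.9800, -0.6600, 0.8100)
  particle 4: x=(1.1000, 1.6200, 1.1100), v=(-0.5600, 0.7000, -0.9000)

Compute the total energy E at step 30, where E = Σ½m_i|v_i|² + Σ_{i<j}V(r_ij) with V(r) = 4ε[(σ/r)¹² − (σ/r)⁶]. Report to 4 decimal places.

step 0: x0=(1.7300, -0.1600, 1.1600) x1=(-0.1500, 0.3100, 0.2600) x2=(-0.2100, -0.7200, 1.8100) x3=(-0.9300, 0.6100, -0.1200) x4=(1.1000, 1.6200, 1.1100)
step 1: x0=(1.7146, -0.1668, 1.1745) x1=(-0.1433, 0.3044, 0.2764) x2=(-0.1891, -0.7385, 1.8098) x3=(-0.9517, 0.5955, -0.1023) x4=(1.0877, 1.6354, 1.0902)
step 2: x0=(1.6992, -0.1736, 1.1890) x1=(-0.1366, 0.2988, 0.2929) x2=(-0.1682, -0.7569, 1.8095) x3=(-0.9735, 0.5811, -0.0845) x4=(1.0754, 1.6508, 1.0704)
step 3: x0=(1.6838, -0.1804, 1.2036) x1=(-0.1301, 0.2932, 0.3093) x2=(-0.1473, -0.7754, 1.8093) x3=(-0.9951, 0.5666, -0.0667) x4=(1.0630, 1.6661, 1.0506)
step 4: x0=(1.6683, -0.1872, 1.2181) x1=(-0.1240, 0.2878, 0.3256) x2=(-0.1263, -0.7938, 1.8090) x3=(-1.0164, 0.5520, -0.0488) x4=(1.0507, 1.6814, 1.0308)
step 5: x0=(1.6529, -0.1940, 1.2326) x1=(-0.1184, 0.2825, 0.3417) x2=(-0.1054, -0.8122, 1.8087) x3=(-1.0374, 0.5373, -0.0308) x4=(1.0383, 1.6967, 1.0109)
step 6: x0=(1.6374, -0.2008, 1.2471) x1=(-0.1133, 0.2774, 0.3575) x2=(-0.0845, -0.8306, 1.8084) x3=(-1.0580, 0.5226, -0.0125) x4=(1.0260, 1.7120, 0.9911)
step 7: x0=(1.6219, -0.2076, 1.2616) x1=(-0.1089, 0.2724, 0.3732) x2=(-0.0635, -0.8490, 1.8080) x3=(-1.0782, 0.5077, 0.0058) x4=(1.0136, 1.7273, 0.9713)
step 8: x0=(1.6064, -0.2144, 1.2761) x1=(-0.1049, 0.2675, 0.3887) x2=(-0.0425, -0.8674, 1.8076) x3=(-1.0980, 0.4927, 0.0244) x4=(1.0013, 1.7425, 0.9515)
step 9: x0=(1.5909, -0.2211, 1.2906) x1=(-0.1016, 0.2628, 0.4040) x2=(-0.0216, -0.8857, 1.8073) x3=(-1.1175, 0.4776, 0.0430) x4=(0.9889, 1.7577, 0.9316)
step 10: x0=(1.5754, -0.2279, 1.3052) x1=(-0.0988, 0.2582, 0.4191) x2=(-0.0006, -0.9040, 1.8069) x3=(-1.1365, 0.4624, 0.0618) x4=(0.9765, 1.7729, 0.9118)
step 11: x0=(1.5598, -0.2347, 1.3197) x1=(-0.0965, 0.2537, 0.4341) x2=(0.0204, -0.9223, 1.8064) x3=(-1.1552, 0.4472, 0.0808) x4=(0.9642, 1.7881, 0.8920)
step 12: x0=(1.5443, -0.2415, 1.3342) x1=(-0.0946, 0.2493, 0.4490) x2=(0.0415, -0.9406, 1.8060) x3=(-1.1736, 0.4319, 0.0998) x4=(0.9518, 1.8033, 0.8721)
step 13: x0=(1.5287, -0.2482, 1.3487) x1=(-0.0933, 0.2449, 0.4637) x2=(0.0625, -0.9589, 1.8055) x3=(-1.1916, 0.4166, 0.1190) x4=(0.9394, 1.8184, 0.8523)
step 14: x0=(1.5131, -0.2550, 1.3632) x1=(-0.0923, 0.2406, 0.4784) x2=(0.0836, -0.9771, 1.8050) x3=(-1.2094, 0.4012, 0.1382) x4=(0.9270, 1.8336, 0.8324)
step 15: x0=(1.4974, -0.2618, 1.3777) x1=(-0.0918, 0.2364, 0.4929) x2=(0.1047, -0.9953, 1.8045) x3=(-1.2268, 0.3858, 0.1575) x4=(0.9146, 1.8487, 0.8126)
step 16: x0=(1.4818, -0.2686, 1.3922) x1=(-0.0916, 0.2322, 0.5073) x2=(0.1258, -1.0135, 1.8039) x3=(-1.2440, 0.3703, 0.1769) x4=(0.9022, 1.8638, 0.7927)
step 17: x0=(1.4661, -0.2754, 1.4067) x1=(-0.0918, 0.2281, 0.5217) x2=(0.1470, -1.0316, 1.8034) x3=(-1.2610, 0.3548, 0.1964) x4=(0.8897, 1.8789, 0.7729)
step 18: x0=(1.4503, -0.2822, 1.4213) x1=(-0.0923, 0.2239, 0.5360) x2=(0.1682, -1.0497, 1.8027) x3=(-1.2776, 0.3393, 0.2160) x4=(0.8773, 1.8939, 0.7531)
step 19: x0=(1.4346, -0.2890, 1.4358) x1=(-0.0931, 0.2198, 0.5503) x2=(0.1895, -1.0677, 1.8021) x3=(-1.2941, 0.3238, 0.2356) x4=(0.8649, 1.9090, 0.7332)
step 20: x0=(1.4187, -0.2958, 1.4503) x1=(-0.0942, 0.2157, 0.5645) x2=(0.2108, -1.0857, 1.8015) x3=(-1.3103, 0.3082, 0.2553) x4=(0.8524, 1.9240, 0.7134)
step 21: x0=(1.4029, -0.3027, 1.4648) x1=(-0.0956, 0.2117, 0.5786) x2=(0.2321, -1.1037, 1.8008) x3=(-1.3264, 0.2926, 0.2750) x4=(0.8400, 1.9390, 0.6935)
step 22: x0=(1.3869, -0.3096, 1.4794) x1=(-0.0972, 0.2076, 0.5928) x2=(0.2535, -1.1216, 1.8000) x3=(-1.3422, 0.2770, 0.2948) x4=(0.8275, 1.9540, 0.6737)
step 23: x0=(1.3710, -0.3165, 1.4939) x1=(-0.0991, 0.2035, 0.6068) x2=(0.2750, -1.1394, 1.7993) x3=(-1.3579, 0.2614, 0.3146) x4=(0.8151, 1.9690, 0.6538)
step 24: x0=(1.3549, -0.3234, 1.5085) x1=(-0.1012, 0.1994, 0.6209) x2=(0.2966, -1.1571, 1.7985) x3=(-1.3733, 0.2458, 0.3345) x4=(0.8026, 1.9840, 0.6340)
step 25: x0=(1.3388, -0.3304, 1.5230) x1=(-0.1035, 0.1953, 0.6349) x2=(0.3183, -1.1748, 1.7976) x3=(-1.3886, 0.2302, 0.3544) x4=(0.7901, 1.9990, 0.6141)
step 26: x0=(1.3227, -0.3374, 1.5376) x1=(-0.1061, 0.1912, 0.6489) x2=(0.3400, -1.1923, 1.7968) x3=(-1.4038, 0.2146, 0.3743) x4=(0.7776, 2.0140, 0.5943)
step 27: x0=(1.3064, -0.3445, 1.5522) x1=(-0.1088, 0.1871, 0.6629) x2=(0.3619, -1.2098, 1.7959) x3=(-1.4188, 0.1989, 0.3943) x4=(0.7652, 2.0289, 0.5744)
step 28: x0=(1.2900, -0.3517, 1.5668) x1=(-0.1117, 0.1830, 0.6769) x2=(0.3839, -1.2271, 1.7949) x3=(-1.4336, 0.1833, 0.4143) x4=(0.7527, 2.0438, 0.5546)
step 29: x0=(1.2736, -0.3589, 1.5814) x1=(-0.1147, 0.1789, 0.6909) x2=(0.4060, -1.2443, 1.7939) x3=(-1.4483, 0.1677, 0.4343) x4=(0.7402, 2.0588, 0.5347)
step 30: x0=(1.2571, -0.3662, 1.5960) x1=(-0.1179, 0.1747, 0.7049) x2=(0.4282, -1.2613, 1.7929) x3=(-1.4629, 0.1521, 0.4544) x4=(0.7277, 2.0737, 0.5149)
step 0 velocities: v0=(-0.7000, -0.3100, 0.6600) v1=(0.2900, -0.2500, 0.7400) v2=(0.9500, -0.8400, -0.0100) v3=(-0.9800, -0.6600, 0.8100) v4=(-0.5600, 0.7000, -0.9000)
step 0: KE=3.8678, PE=-0.3636, E=3.5042
step 30 velocities: v0=(-0.7546, -0.3342, 0.6646) v1=(-0.1494, -0.1898, 0.6352) v2=(1.0144, -0.7697, -0.0484) v3=(-0.6594, -0.7102, 0.9122) v4=(-0.5679, 0.6780, -0.9019)
step 30: KE=3.7272, PE=-0.2214, E=3.5057

3.5057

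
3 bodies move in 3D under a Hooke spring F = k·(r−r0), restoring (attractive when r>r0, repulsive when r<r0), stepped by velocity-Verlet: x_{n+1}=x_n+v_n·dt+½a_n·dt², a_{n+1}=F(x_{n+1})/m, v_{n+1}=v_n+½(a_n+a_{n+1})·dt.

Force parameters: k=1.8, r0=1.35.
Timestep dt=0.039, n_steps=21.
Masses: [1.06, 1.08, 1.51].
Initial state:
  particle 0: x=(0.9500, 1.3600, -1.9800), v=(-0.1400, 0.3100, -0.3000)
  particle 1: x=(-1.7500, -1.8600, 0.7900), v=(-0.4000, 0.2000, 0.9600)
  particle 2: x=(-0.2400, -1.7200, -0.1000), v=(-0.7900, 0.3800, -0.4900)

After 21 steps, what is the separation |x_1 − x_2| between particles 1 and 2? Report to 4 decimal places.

step 0: x0=(0.9500, 1.3600, -1.9800) x1=(-1.7500, -1.8600, 0.7900) x2=(-0.2400, -1.7200, -0.1000)
step 1: x0=(0.9410, 1.3665, -1.9875) x1=(-1.7627, -1.8492, 0.8246) x2=(-0.2704, -1.7034, -0.1200)
step 2: x0=(0.9249, 1.3618, -1.9866) x1=(-1.7694, -1.8323, 0.8534) x2=(-0.3001, -1.6833, -0.1418)
step 3: x0=(0.9016, 1.3460, -1.9773) x1=(-1.7702, -1.8094, 0.8763) x2=(-0.3290, -1.6597, -0.1653)
step 4: x0=(0.8713, 1.3193, -1.9595) x1=(-1.7652, -1.7805, 0.8933) x2=(-0.3571, -1.6327, -0.1905)
step 5: x0=(0.8340, 1.2819, -1.9336) x1=(-1.7544, -1.7458, 0.9044) x2=(-0.3844, -1.6024, -0.2171)
step 6: x0=(0.7899, 1.2343, -1.8996) x1=(-1.7381, -1.7055, 0.9096) x2=(-0.4109, -1.5689, -0.2453)
step 7: x0=(0.7392, 1.1768, -1.8577) x1=(-1.7163, -1.6598, 0.9089) x2=(-0.4367, -1.5324, -0.2747)
step 8: x0=(0.6822, 1.1099, -1.8083) x1=(-1.6895, -1.6088, 0.9026) x2=(-0.4617, -1.4930, -0.3054)
step 9: x0=(0.6192, 1.0341, -1.7518) x1=(-1.6577, -1.5530, 0.8909) x2=(-0.4860, -1.4508, -0.3372)
step 10: x0=(0.5505, 0.9502, -1.6885) x1=(-1.6213, -1.4926, 0.8738) x2=(-0.5097, -1.4062, -0.3700)
step 11: x0=(0.4766, 0.8588, -1.6190) x1=(-1.5807, -1.4280, 0.8518) x2=(-0.5326, -1.3594, -0.4036)
step 12: x0=(0.3979, 0.7606, -1.5436) x1=(-1.5361, -1.3595, 0.8251) x2=(-0.5550, -1.3105, -0.4380)
step 13: x0=(0.3149, 0.6564, -1.4631) x1=(-1.4881, -1.2876, 0.7940) x2=(-0.5769, -1.2599, -0.4729)
step 14: x0=(0.2280, 0.5471, -1.3778) x1=(-1.4369, -1.2127, 0.7591) x2=(-0.5983, -1.2079, -0.5082)
step 15: x0=(0.1379, 0.4334, -1.2886) x1=(-1.3831, -1.1352, 0.7206) x2=(-0.6193, -1.1547, -0.5439)
step 16: x0=(0.0450, 0.3163, -1.1959) x1=(-1.3270, -1.0555, 0.6791) x2=(-0.6401, -1.1006, -0.5798)
step 17: x0=(-0.0500, 0.1968, -1.1006) x1=(-1.2690, -0.9740, 0.6350) x2=(-0.6606, -1.0460, -0.6157)
step 18: x0=(-0.1465, 0.0756, -1.0031) x1=(-1.2097, -0.8913, 0.5888) x2=(-0.6811, -0.9913, -0.6517)
step 19: x0=(-0.2439, -0.0463, -0.9042) x1=(-1.1493, -0.8077, 0.5412) x2=(-0.7017, -0.9367, -0.6876)
step 20: x0=(-0.3416, -0.1679, -0.8044) x1=(-1.0883, -0.7235, 0.4926) x2=(-0.7226, -0.8826, -0.7235)
step 21: x0=(-0.4389, -0.2886, -0.7042) x1=(-1.0271, -0.6391, 0.4437) x2=(-0.7438, -0.8294, -0.7593)

1.2505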